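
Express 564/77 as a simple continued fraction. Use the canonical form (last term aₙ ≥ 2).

[7; 3, 12, 2]

564 = 7·77 + 25
77 = 3·25 + 2
25 = 12·2 + 1
2 = 2·1 + 0  (stop)
So 564/77 = [7; 3, 12, 2].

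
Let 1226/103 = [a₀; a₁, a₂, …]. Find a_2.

9

1226 = 11·103 + 93   →  a_0 = 11
103 = 1·93 + 10   →  a_1 = 1
93 = 9·10 + 3   →  a_2 = 9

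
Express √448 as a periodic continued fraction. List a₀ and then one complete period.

a₀ = ⌊√448⌋ = 21.

[21; 6, 42]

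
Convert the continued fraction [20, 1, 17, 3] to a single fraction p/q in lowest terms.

1152/55

Fold from the inside: start with 3/1.
  17 + 1/3 = 52/3
  1 + 3/52 = 55/52
  20 + 52/55 = 1152/55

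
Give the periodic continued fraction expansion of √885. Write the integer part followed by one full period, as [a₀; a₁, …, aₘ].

[29; 1, 2, 1, 58]

a₀ = ⌊√885⌋ = 29.
With m₀=0, d₀=1 and mₖ₊₁ = dₖaₖ − mₖ, dₖ₊₁ = (n − mₖ₊₁²)/dₖ, aₖ₊₁ = ⌊(a₀+mₖ₊₁)/dₖ₊₁⌋:
  k=1: m=29, d=44, a=1
  k=2: m=15, d=15, a=2
  k=3: m=15, d=44, a=1
  k=4: m=29, d=1, a=58
d=1 and a=2a₀=58 at k=4, so the next step gives (m, d) = (29, 44) again — its k=1 value — and the period has length 4.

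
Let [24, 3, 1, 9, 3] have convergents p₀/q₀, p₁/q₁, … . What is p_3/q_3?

946/39

Using pₖ = aₖpₖ₋₁ + pₖ₋₂, qₖ = aₖqₖ₋₁ + qₖ₋₂ (with p₋₁=1, p₋₂=0, q₋₁=0, q₋₂=1):
  k=0: a=24, p=24, q=1
  k=1: a=3, p=73, q=3
  k=2: a=1, p=97, q=4
  k=3: a=9, p=946, q=39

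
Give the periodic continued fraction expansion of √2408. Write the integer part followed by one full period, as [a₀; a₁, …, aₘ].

a₀ = ⌊√2408⌋ = 49.
With m₀=0, d₀=1 and mₖ₊₁ = dₖaₖ − mₖ, dₖ₊₁ = (n − mₖ₊₁²)/dₖ, aₖ₊₁ = ⌊(a₀+mₖ₊₁)/dₖ₊₁⌋:
  k=1: m=49, d=7, a=14
  k=2: m=49, d=1, a=98
d=1 and a=2a₀=98 at k=2, so the next step gives (m, d) = (49, 7) again — its k=1 value — and the period has length 2.

[49; 14, 98]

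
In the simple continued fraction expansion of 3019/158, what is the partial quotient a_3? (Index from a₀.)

3019 = 19·158 + 17   →  a_0 = 19
158 = 9·17 + 5   →  a_1 = 9
17 = 3·5 + 2   →  a_2 = 3
5 = 2·2 + 1   →  a_3 = 2

2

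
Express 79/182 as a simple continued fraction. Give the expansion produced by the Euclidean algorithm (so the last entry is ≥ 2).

79 = 0·182 + 79
182 = 2·79 + 24
79 = 3·24 + 7
24 = 3·7 + 3
7 = 2·3 + 1
3 = 3·1 + 0  (stop)
So 79/182 = [0; 2, 3, 3, 2, 3].

[0; 2, 3, 3, 2, 3]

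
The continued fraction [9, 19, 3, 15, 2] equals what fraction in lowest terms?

16619/1836

Fold from the inside: start with 2/1.
  15 + 1/2 = 31/2
  3 + 2/31 = 95/31
  19 + 31/95 = 1836/95
  9 + 95/1836 = 16619/1836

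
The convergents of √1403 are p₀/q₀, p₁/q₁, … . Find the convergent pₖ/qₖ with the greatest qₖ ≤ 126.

√1403 = [37; 2, 5, 3, 1, 3, 5, 2, 74, …] (period length 8).
Convergents:
  p_0/q_0 = 37/1
  p_1/q_1 = 75/2
  p_2/q_2 = 412/11
  p_3/q_3 = 1311/35
  p_4/q_4 = 1723/46
  p_5/q_5 = 6480/173
q_4 = 46 ≤ 126 < 173 = q_5, so the answer is 1723/46.

1723/46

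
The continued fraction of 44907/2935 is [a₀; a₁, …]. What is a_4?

3

44907 = 15·2935 + 882   →  a_0 = 15
2935 = 3·882 + 289   →  a_1 = 3
882 = 3·289 + 15   →  a_2 = 3
289 = 19·15 + 4   →  a_3 = 19
15 = 3·4 + 3   →  a_4 = 3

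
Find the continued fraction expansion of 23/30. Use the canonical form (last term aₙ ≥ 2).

23 = 0×30 + 23
30 = 1×23 + 7
23 = 3×7 + 2
7 = 3×2 + 1
2 = 2×1 + 0  (stop)
So 23/30 = [0; 1, 3, 3, 2].

[0; 1, 3, 3, 2]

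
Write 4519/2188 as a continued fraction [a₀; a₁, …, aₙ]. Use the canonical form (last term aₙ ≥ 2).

[2; 15, 3, 3, 14]

4519 = 2*2188 + 143
2188 = 15*143 + 43
143 = 3*43 + 14
43 = 3*14 + 1
14 = 14*1 + 0  (stop)
So 4519/2188 = [2; 15, 3, 3, 14].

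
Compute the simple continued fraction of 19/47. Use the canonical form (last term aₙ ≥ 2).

19 = 0×47 + 19
47 = 2×19 + 9
19 = 2×9 + 1
9 = 9×1 + 0  (stop)
So 19/47 = [0; 2, 2, 9].

[0; 2, 2, 9]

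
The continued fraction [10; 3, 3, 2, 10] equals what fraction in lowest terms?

2473/240

Using pₖ = aₖpₖ₋₁ + pₖ₋₂ and qₖ = aₖqₖ₋₁ + qₖ₋₂:
  k=0: a=10, p=10, q=1
  k=1: a=3, p=31, q=3
  k=2: a=3, p=103, q=10
  k=3: a=2, p=237, q=23
  k=4: a=10, p=2473, q=240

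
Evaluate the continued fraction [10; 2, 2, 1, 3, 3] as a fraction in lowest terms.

886/85

Using pₖ = aₖpₖ₋₁ + pₖ₋₂ and qₖ = aₖqₖ₋₁ + qₖ₋₂:
  k=0: a=10, p=10, q=1
  k=1: a=2, p=21, q=2
  k=2: a=2, p=52, q=5
  k=3: a=1, p=73, q=7
  k=4: a=3, p=271, q=26
  k=5: a=3, p=886, q=85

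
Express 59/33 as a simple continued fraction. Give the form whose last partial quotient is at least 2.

[1; 1, 3, 1, 2, 2]

59 = 1·33 + 26
33 = 1·26 + 7
26 = 3·7 + 5
7 = 1·5 + 2
5 = 2·2 + 1
2 = 2·1 + 0  (stop)
So 59/33 = [1; 1, 3, 1, 2, 2].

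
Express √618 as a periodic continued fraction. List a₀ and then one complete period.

[24; 1, 6, 8, 6, 1, 48]

a₀ = ⌊√618⌋ = 24.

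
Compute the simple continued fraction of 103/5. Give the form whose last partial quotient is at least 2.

[20; 1, 1, 2]

103 = 20×5 + 3
5 = 1×3 + 2
3 = 1×2 + 1
2 = 2×1 + 0  (stop)
So 103/5 = [20; 1, 1, 2].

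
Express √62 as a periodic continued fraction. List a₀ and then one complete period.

a₀ = ⌊√62⌋ = 7.
With m₀=0, d₀=1 and mₖ₊₁ = dₖaₖ − mₖ, dₖ₊₁ = (n − mₖ₊₁²)/dₖ, aₖ₊₁ = ⌊(a₀+mₖ₊₁)/dₖ₊₁⌋:
  k=1: m=7, d=13, a=1
  k=2: m=6, d=2, a=6
  k=3: m=6, d=13, a=1
  k=4: m=7, d=1, a=14
d=1 and a=2a₀=14 at k=4, so the next step gives (m, d) = (7, 13) again — its k=1 value — and the period has length 4.

[7; 1, 6, 1, 14]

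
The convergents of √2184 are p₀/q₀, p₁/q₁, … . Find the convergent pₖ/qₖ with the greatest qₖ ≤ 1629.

65707/1406

√2184 = [46; 1, 2, 1, 2, 1, 92, …] (period length 6).
Convergents:
  p_0/q_0 = 46/1
  p_1/q_1 = 47/1
  p_2/q_2 = 140/3
  p_3/q_3 = 187/4
  p_4/q_4 = 514/11
  p_5/q_5 = 701/15
  p_6/q_6 = 65006/1391
  p_7/q_7 = 65707/1406
  p_8/q_8 = 196420/4203
q_7 = 1406 ≤ 1629 < 4203 = q_8, so the answer is 65707/1406.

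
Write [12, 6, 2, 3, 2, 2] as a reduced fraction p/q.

Fold from the inside: start with 2/1.
  2 + 1/2 = 5/2
  3 + 2/5 = 17/5
  2 + 5/17 = 39/17
  6 + 17/39 = 251/39
  12 + 39/251 = 3051/251

3051/251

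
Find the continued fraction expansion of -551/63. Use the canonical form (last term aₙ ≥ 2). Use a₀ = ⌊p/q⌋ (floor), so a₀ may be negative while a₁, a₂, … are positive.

-551 = -9·63 + 16
63 = 3·16 + 15
16 = 1·15 + 1
15 = 15·1 + 0  (stop)
So -551/63 = [-9; 3, 1, 15].

[-9; 3, 1, 15]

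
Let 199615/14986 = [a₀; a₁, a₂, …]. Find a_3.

16

199615 = 13·14986 + 4797   →  a_0 = 13
14986 = 3·4797 + 595   →  a_1 = 3
4797 = 8·595 + 37   →  a_2 = 8
595 = 16·37 + 3   →  a_3 = 16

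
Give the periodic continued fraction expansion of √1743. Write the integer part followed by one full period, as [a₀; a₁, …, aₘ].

a₀ = ⌊√1743⌋ = 41.
With m₀=0, d₀=1 and mₖ₊₁ = dₖaₖ − mₖ, dₖ₊₁ = (n − mₖ₊₁²)/dₖ, aₖ₊₁ = ⌊(a₀+mₖ₊₁)/dₖ₊₁⌋:
  k=1: m=41, d=62, a=1
  k=2: m=21, d=21, a=2
  k=3: m=21, d=62, a=1
  k=4: m=41, d=1, a=82
d=1 and a=2a₀=82 at k=4, so the next step gives (m, d) = (41, 62) again — its k=1 value — and the period has length 4.

[41; 1, 2, 1, 82]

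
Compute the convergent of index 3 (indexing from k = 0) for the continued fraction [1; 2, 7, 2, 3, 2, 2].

47/32

Using pₖ = aₖpₖ₋₁ + pₖ₋₂, qₖ = aₖqₖ₋₁ + qₖ₋₂ (with p₋₁=1, p₋₂=0, q₋₁=0, q₋₂=1):
  k=0: a=1, p=1, q=1
  k=1: a=2, p=3, q=2
  k=2: a=7, p=22, q=15
  k=3: a=2, p=47, q=32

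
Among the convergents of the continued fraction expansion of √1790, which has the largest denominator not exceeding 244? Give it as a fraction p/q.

√1790 = [42; 3, 4, 8, 4, 3, 84, …] (period length 6).
Convergents:
  p_0/q_0 = 42/1
  p_1/q_1 = 127/3
  p_2/q_2 = 550/13
  p_3/q_3 = 4527/107
  p_4/q_4 = 18658/441
q_3 = 107 ≤ 244 < 441 = q_4, so the answer is 4527/107.

4527/107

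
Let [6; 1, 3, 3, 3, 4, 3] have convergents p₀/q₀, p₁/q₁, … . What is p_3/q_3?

88/13

Using pₖ = aₖpₖ₋₁ + pₖ₋₂, qₖ = aₖqₖ₋₁ + qₖ₋₂ (with p₋₁=1, p₋₂=0, q₋₁=0, q₋₂=1):
  k=0: a=6, p=6, q=1
  k=1: a=1, p=7, q=1
  k=2: a=3, p=27, q=4
  k=3: a=3, p=88, q=13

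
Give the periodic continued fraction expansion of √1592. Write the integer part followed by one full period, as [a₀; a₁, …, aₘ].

[39; 1, 8, 1, 78]

a₀ = ⌊√1592⌋ = 39.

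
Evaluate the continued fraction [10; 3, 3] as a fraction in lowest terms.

Using pₖ = aₖpₖ₋₁ + pₖ₋₂ and qₖ = aₖqₖ₋₁ + qₖ₋₂:
  k=0: a=10, p=10, q=1
  k=1: a=3, p=31, q=3
  k=2: a=3, p=103, q=10

103/10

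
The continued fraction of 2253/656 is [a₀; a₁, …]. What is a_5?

2253 = 3·656 + 285   →  a_0 = 3
656 = 2·285 + 86   →  a_1 = 2
285 = 3·86 + 27   →  a_2 = 3
86 = 3·27 + 5   →  a_3 = 3
27 = 5·5 + 2   →  a_4 = 5
5 = 2·2 + 1   →  a_5 = 2

2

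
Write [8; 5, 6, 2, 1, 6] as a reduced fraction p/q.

Using pₖ = aₖpₖ₋₁ + pₖ₋₂ and qₖ = aₖqₖ₋₁ + qₖ₋₂:
  k=0: a=8, p=8, q=1
  k=1: a=5, p=41, q=5
  k=2: a=6, p=254, q=31
  k=3: a=2, p=549, q=67
  k=4: a=1, p=803, q=98
  k=5: a=6, p=5367, q=655

5367/655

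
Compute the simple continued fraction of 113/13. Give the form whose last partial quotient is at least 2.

[8; 1, 2, 4]

113 = 8·13 + 9
13 = 1·9 + 4
9 = 2·4 + 1
4 = 4·1 + 0  (stop)
So 113/13 = [8; 1, 2, 4].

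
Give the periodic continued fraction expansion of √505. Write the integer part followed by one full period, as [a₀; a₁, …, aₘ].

[22; 2, 8, 2, 44]

a₀ = ⌊√505⌋ = 22.
With m₀=0, d₀=1 and mₖ₊₁ = dₖaₖ − mₖ, dₖ₊₁ = (n − mₖ₊₁²)/dₖ, aₖ₊₁ = ⌊(a₀+mₖ₊₁)/dₖ₊₁⌋:
  k=1: m=22, d=21, a=2
  k=2: m=20, d=5, a=8
  k=3: m=20, d=21, a=2
  k=4: m=22, d=1, a=44
d=1 and a=2a₀=44 at k=4, so the next step gives (m, d) = (22, 21) again — its k=1 value — and the period has length 4.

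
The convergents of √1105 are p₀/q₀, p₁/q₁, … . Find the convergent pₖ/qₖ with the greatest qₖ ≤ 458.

6881/207

√1105 = [33; 4, 7, 7, 4, 66, …] (period length 5).
Convergents:
  p_0/q_0 = 33/1
  p_1/q_1 = 133/4
  p_2/q_2 = 964/29
  p_3/q_3 = 6881/207
  p_4/q_4 = 28488/857
q_3 = 207 ≤ 458 < 857 = q_4, so the answer is 6881/207.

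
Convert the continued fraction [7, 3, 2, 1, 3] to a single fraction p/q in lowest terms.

270/37

Fold from the inside: start with 3/1.
  1 + 1/3 = 4/3
  2 + 3/4 = 11/4
  3 + 4/11 = 37/11
  7 + 11/37 = 270/37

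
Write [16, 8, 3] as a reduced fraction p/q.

403/25

Using pₖ = aₖpₖ₋₁ + pₖ₋₂ and qₖ = aₖqₖ₋₁ + qₖ₋₂:
  k=0: a=16, p=16, q=1
  k=1: a=8, p=129, q=8
  k=2: a=3, p=403, q=25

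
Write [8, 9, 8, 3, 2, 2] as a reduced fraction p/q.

10429/1286

Fold from the inside: start with 2/1.
  2 + 1/2 = 5/2
  3 + 2/5 = 17/5
  8 + 5/17 = 141/17
  9 + 17/141 = 1286/141
  8 + 141/1286 = 10429/1286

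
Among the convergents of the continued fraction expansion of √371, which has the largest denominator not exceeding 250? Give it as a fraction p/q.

√371 = [19; 3, 1, 4, 1, 3, 38, …] (period length 6).
Convergents:
  p_0/q_0 = 19/1
  p_1/q_1 = 58/3
  p_2/q_2 = 77/4
  p_3/q_3 = 366/19
  p_4/q_4 = 443/23
  p_5/q_5 = 1695/88
  p_6/q_6 = 64853/3367
q_5 = 88 ≤ 250 < 3367 = q_6, so the answer is 1695/88.

1695/88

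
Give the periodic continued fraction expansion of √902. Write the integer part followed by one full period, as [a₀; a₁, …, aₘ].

a₀ = ⌊√902⌋ = 30.
With m₀=0, d₀=1 and mₖ₊₁ = dₖaₖ − mₖ, dₖ₊₁ = (n − mₖ₊₁²)/dₖ, aₖ₊₁ = ⌊(a₀+mₖ₊₁)/dₖ₊₁⌋:
  k=1: m=30, d=2, a=30
  k=2: m=30, d=1, a=60
d=1 and a=2a₀=60 at k=2, so the next step gives (m, d) = (30, 2) again — its k=1 value — and the period has length 2.

[30; 30, 60]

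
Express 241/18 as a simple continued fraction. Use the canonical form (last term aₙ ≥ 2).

[13; 2, 1, 1, 3]

241 = 13×18 + 7
18 = 2×7 + 4
7 = 1×4 + 3
4 = 1×3 + 1
3 = 3×1 + 0  (stop)
So 241/18 = [13; 2, 1, 1, 3].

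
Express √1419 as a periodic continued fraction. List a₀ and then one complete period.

a₀ = ⌊√1419⌋ = 37.
With m₀=0, d₀=1 and mₖ₊₁ = dₖaₖ − mₖ, dₖ₊₁ = (n − mₖ₊₁²)/dₖ, aₖ₊₁ = ⌊(a₀+mₖ₊₁)/dₖ₊₁⌋:
  k=1: m=37, d=50, a=1
  k=2: m=13, d=25, a=2
  k=3: m=37, d=2, a=37
  k=4: m=37, d=25, a=2
  k=5: m=13, d=50, a=1
  k=6: m=37, d=1, a=74
d=1 and a=2a₀=74 at k=6, so the next step gives (m, d) = (37, 50) again — its k=1 value — and the period has length 6.

[37; 1, 2, 37, 2, 1, 74]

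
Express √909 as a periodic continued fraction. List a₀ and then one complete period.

a₀ = ⌊√909⌋ = 30.
With m₀=0, d₀=1 and mₖ₊₁ = dₖaₖ − mₖ, dₖ₊₁ = (n − mₖ₊₁²)/dₖ, aₖ₊₁ = ⌊(a₀+mₖ₊₁)/dₖ₊₁⌋:
  k=1: m=30, d=9, a=6
  k=2: m=24, d=37, a=1
  k=3: m=13, d=20, a=2
  k=4: m=27, d=9, a=6
  k=5: m=27, d=20, a=2
  k=6: m=13, d=37, a=1
  k=7: m=24, d=9, a=6
  k=8: m=30, d=1, a=60
d=1 and a=2a₀=60 at k=8, so the next step gives (m, d) = (30, 9) again — its k=1 value — and the period has length 8.

[30; 6, 1, 2, 6, 2, 1, 6, 60]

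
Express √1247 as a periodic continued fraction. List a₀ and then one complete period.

a₀ = ⌊√1247⌋ = 35.
With m₀=0, d₀=1 and mₖ₊₁ = dₖaₖ − mₖ, dₖ₊₁ = (n − mₖ₊₁²)/dₖ, aₖ₊₁ = ⌊(a₀+mₖ₊₁)/dₖ₊₁⌋:
  k=1: m=35, d=22, a=3
  k=2: m=31, d=13, a=5
  k=3: m=34, d=7, a=9
  k=4: m=29, d=58, a=1
  k=5: m=29, d=7, a=9
  k=6: m=34, d=13, a=5
  k=7: m=31, d=22, a=3
  k=8: m=35, d=1, a=70
d=1 and a=2a₀=70 at k=8, so the next step gives (m, d) = (35, 22) again — its k=1 value — and the period has length 8.

[35; 3, 5, 9, 1, 9, 5, 3, 70]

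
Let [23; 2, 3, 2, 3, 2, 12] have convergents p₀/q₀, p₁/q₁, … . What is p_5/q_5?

Using pₖ = aₖpₖ₋₁ + pₖ₋₂, qₖ = aₖqₖ₋₁ + qₖ₋₂ (with p₋₁=1, p₋₂=0, q₋₁=0, q₋₂=1):
  k=0: a=23, p=23, q=1
  k=1: a=2, p=47, q=2
  k=2: a=3, p=164, q=7
  k=3: a=2, p=375, q=16
  k=4: a=3, p=1289, q=55
  k=5: a=2, p=2953, q=126

2953/126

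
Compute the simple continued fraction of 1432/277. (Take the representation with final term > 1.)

[5; 5, 1, 8, 2, 2]

1432 = 5×277 + 47
277 = 5×47 + 42
47 = 1×42 + 5
42 = 8×5 + 2
5 = 2×2 + 1
2 = 2×1 + 0  (stop)
So 1432/277 = [5; 5, 1, 8, 2, 2].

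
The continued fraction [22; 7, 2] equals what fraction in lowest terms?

Using pₖ = aₖpₖ₋₁ + pₖ₋₂ and qₖ = aₖqₖ₋₁ + qₖ₋₂:
  k=0: a=22, p=22, q=1
  k=1: a=7, p=155, q=7
  k=2: a=2, p=332, q=15

332/15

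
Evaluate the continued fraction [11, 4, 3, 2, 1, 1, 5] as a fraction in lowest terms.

4583/408

Using pₖ = aₖpₖ₋₁ + pₖ₋₂ and qₖ = aₖqₖ₋₁ + qₖ₋₂:
  k=0: a=11, p=11, q=1
  k=1: a=4, p=45, q=4
  k=2: a=3, p=146, q=13
  k=3: a=2, p=337, q=30
  k=4: a=1, p=483, q=43
  k=5: a=1, p=820, q=73
  k=6: a=5, p=4583, q=408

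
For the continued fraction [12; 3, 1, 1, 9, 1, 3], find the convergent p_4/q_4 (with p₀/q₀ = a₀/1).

823/67

Using pₖ = aₖpₖ₋₁ + pₖ₋₂, qₖ = aₖqₖ₋₁ + qₖ₋₂ (with p₋₁=1, p₋₂=0, q₋₁=0, q₋₂=1):
  k=0: a=12, p=12, q=1
  k=1: a=3, p=37, q=3
  k=2: a=1, p=49, q=4
  k=3: a=1, p=86, q=7
  k=4: a=9, p=823, q=67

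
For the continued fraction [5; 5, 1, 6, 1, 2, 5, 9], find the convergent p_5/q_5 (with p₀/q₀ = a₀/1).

698/135

Using pₖ = aₖpₖ₋₁ + pₖ₋₂, qₖ = aₖqₖ₋₁ + qₖ₋₂ (with p₋₁=1, p₋₂=0, q₋₁=0, q₋₂=1):
  k=0: a=5, p=5, q=1
  k=1: a=5, p=26, q=5
  k=2: a=1, p=31, q=6
  k=3: a=6, p=212, q=41
  k=4: a=1, p=243, q=47
  k=5: a=2, p=698, q=135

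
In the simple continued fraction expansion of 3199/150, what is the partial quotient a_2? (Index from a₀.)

3199 = 21·150 + 49   →  a_0 = 21
150 = 3·49 + 3   →  a_1 = 3
49 = 16·3 + 1   →  a_2 = 16

16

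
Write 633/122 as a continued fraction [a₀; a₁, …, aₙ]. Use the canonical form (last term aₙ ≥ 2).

[5; 5, 3, 3, 2]

633 = 5×122 + 23
122 = 5×23 + 7
23 = 3×7 + 2
7 = 3×2 + 1
2 = 2×1 + 0  (stop)
So 633/122 = [5; 5, 3, 3, 2].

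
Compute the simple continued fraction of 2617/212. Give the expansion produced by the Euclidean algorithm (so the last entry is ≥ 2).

[12; 2, 1, 9, 2, 3]

2617 = 12×212 + 73
212 = 2×73 + 66
73 = 1×66 + 7
66 = 9×7 + 3
7 = 2×3 + 1
3 = 3×1 + 0  (stop)
So 2617/212 = [12; 2, 1, 9, 2, 3].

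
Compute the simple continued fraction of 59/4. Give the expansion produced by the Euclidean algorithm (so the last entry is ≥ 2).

[14; 1, 3]

59 = 14×4 + 3
4 = 1×3 + 1
3 = 3×1 + 0  (stop)
So 59/4 = [14; 1, 3].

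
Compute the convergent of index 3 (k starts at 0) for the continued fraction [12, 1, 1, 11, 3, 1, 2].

Using pₖ = aₖpₖ₋₁ + pₖ₋₂, qₖ = aₖqₖ₋₁ + qₖ₋₂ (with p₋₁=1, p₋₂=0, q₋₁=0, q₋₂=1):
  k=0: a=12, p=12, q=1
  k=1: a=1, p=13, q=1
  k=2: a=1, p=25, q=2
  k=3: a=11, p=288, q=23

288/23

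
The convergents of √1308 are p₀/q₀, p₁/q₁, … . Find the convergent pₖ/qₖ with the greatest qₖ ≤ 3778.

94177/2604

√1308 = [36; 6, 72, …] (period length 2).
Convergents:
  p_0/q_0 = 36/1
  p_1/q_1 = 217/6
  p_2/q_2 = 15660/433
  p_3/q_3 = 94177/2604
  p_4/q_4 = 6796404/187921
q_3 = 2604 ≤ 3778 < 187921 = q_4, so the answer is 94177/2604.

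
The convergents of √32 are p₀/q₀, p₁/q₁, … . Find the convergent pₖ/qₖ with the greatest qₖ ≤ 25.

17/3

√32 = [5; 1, 1, 1, 10, …] (period length 4).
Convergents:
  p_0/q_0 = 5/1
  p_1/q_1 = 6/1
  p_2/q_2 = 11/2
  p_3/q_3 = 17/3
  p_4/q_4 = 181/32
q_3 = 3 ≤ 25 < 32 = q_4, so the answer is 17/3.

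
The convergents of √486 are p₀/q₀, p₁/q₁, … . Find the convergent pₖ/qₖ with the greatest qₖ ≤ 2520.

21362/969

√486 = [22; 22, 44, …] (period length 2).
Convergents:
  p_0/q_0 = 22/1
  p_1/q_1 = 485/22
  p_2/q_2 = 21362/969
  p_3/q_3 = 470449/21340
q_2 = 969 ≤ 2520 < 21340 = q_3, so the answer is 21362/969.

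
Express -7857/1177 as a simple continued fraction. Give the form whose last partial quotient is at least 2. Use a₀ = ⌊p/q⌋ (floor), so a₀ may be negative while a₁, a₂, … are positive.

[-7; 3, 12, 3, 10]

-7857 = -7*1177 + 382
1177 = 3*382 + 31
382 = 12*31 + 10
31 = 3*10 + 1
10 = 10*1 + 0  (stop)
So -7857/1177 = [-7; 3, 12, 3, 10].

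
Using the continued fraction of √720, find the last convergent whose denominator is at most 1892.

43174/1609

√720 = [26; 1, 4, 1, 52, …] (period length 4).
Convergents:
  p_0/q_0 = 26/1
  p_1/q_1 = 27/1
  p_2/q_2 = 134/5
  p_3/q_3 = 161/6
  p_4/q_4 = 8506/317
  p_5/q_5 = 8667/323
  p_6/q_6 = 43174/1609
  p_7/q_7 = 51841/1932
q_6 = 1609 ≤ 1892 < 1932 = q_7, so the answer is 43174/1609.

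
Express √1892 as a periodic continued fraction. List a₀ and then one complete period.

a₀ = ⌊√1892⌋ = 43.
With m₀=0, d₀=1 and mₖ₊₁ = dₖaₖ − mₖ, dₖ₊₁ = (n − mₖ₊₁²)/dₖ, aₖ₊₁ = ⌊(a₀+mₖ₊₁)/dₖ₊₁⌋:
  k=1: m=43, d=43, a=2
  k=2: m=43, d=1, a=86
d=1 and a=2a₀=86 at k=2, so the next step gives (m, d) = (43, 43) again — its k=1 value — and the period has length 2.

[43; 2, 86]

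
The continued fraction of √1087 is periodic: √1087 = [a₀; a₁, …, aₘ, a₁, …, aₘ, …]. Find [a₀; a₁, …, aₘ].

a₀ = ⌊√1087⌋ = 32.
With m₀=0, d₀=1 and mₖ₊₁ = dₖaₖ − mₖ, dₖ₊₁ = (n − mₖ₊₁²)/dₖ, aₖ₊₁ = ⌊(a₀+mₖ₊₁)/dₖ₊₁⌋:
  k=1: m=32, d=63, a=1
  k=2: m=31, d=2, a=31
  k=3: m=31, d=63, a=1
  k=4: m=32, d=1, a=64
d=1 and a=2a₀=64 at k=4, so the next step gives (m, d) = (32, 63) again — its k=1 value — and the period has length 4.

[32; 1, 31, 1, 64]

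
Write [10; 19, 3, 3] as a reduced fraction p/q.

1940/193

Using pₖ = aₖpₖ₋₁ + pₖ₋₂ and qₖ = aₖqₖ₋₁ + qₖ₋₂:
  k=0: a=10, p=10, q=1
  k=1: a=19, p=191, q=19
  k=2: a=3, p=583, q=58
  k=3: a=3, p=1940, q=193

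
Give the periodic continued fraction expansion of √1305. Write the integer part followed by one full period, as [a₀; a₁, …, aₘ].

a₀ = ⌊√1305⌋ = 36.

[36; 8, 72]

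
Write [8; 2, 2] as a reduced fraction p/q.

42/5

Using pₖ = aₖpₖ₋₁ + pₖ₋₂ and qₖ = aₖqₖ₋₁ + qₖ₋₂:
  k=0: a=8, p=8, q=1
  k=1: a=2, p=17, q=2
  k=2: a=2, p=42, q=5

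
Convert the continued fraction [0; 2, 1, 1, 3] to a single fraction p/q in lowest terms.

Using pₖ = aₖpₖ₋₁ + pₖ₋₂ and qₖ = aₖqₖ₋₁ + qₖ₋₂:
  k=0: a=0, p=0, q=1
  k=1: a=2, p=1, q=2
  k=2: a=1, p=1, q=3
  k=3: a=1, p=2, q=5
  k=4: a=3, p=7, q=18

7/18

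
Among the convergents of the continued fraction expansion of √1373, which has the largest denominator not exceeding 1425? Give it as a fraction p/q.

√1373 = [37; 18, 1, 1, 18, 74, …] (period length 5).
Convergents:
  p_0/q_0 = 37/1
  p_1/q_1 = 667/18
  p_2/q_2 = 704/19
  p_3/q_3 = 1371/37
  p_4/q_4 = 25382/685
  p_5/q_5 = 1879639/50727
q_4 = 685 ≤ 1425 < 50727 = q_5, so the answer is 25382/685.

25382/685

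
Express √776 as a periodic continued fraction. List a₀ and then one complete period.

[27; 1, 5, 1, 54]

a₀ = ⌊√776⌋ = 27.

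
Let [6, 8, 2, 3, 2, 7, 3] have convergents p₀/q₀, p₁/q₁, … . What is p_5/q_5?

Using pₖ = aₖpₖ₋₁ + pₖ₋₂, qₖ = aₖqₖ₋₁ + qₖ₋₂ (with p₋₁=1, p₋₂=0, q₋₁=0, q₋₂=1):
  k=0: a=6, p=6, q=1
  k=1: a=8, p=49, q=8
  k=2: a=2, p=104, q=17
  k=3: a=3, p=361, q=59
  k=4: a=2, p=826, q=135
  k=5: a=7, p=6143, q=1004

6143/1004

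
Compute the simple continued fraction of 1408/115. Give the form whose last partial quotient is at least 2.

1408 = 12·115 + 28
115 = 4·28 + 3
28 = 9·3 + 1
3 = 3·1 + 0  (stop)
So 1408/115 = [12; 4, 9, 3].

[12; 4, 9, 3]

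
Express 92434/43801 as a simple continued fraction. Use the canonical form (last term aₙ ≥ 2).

[2; 9, 15, 2, 3, 1, 1, 19]

92434 = 2*43801 + 4832
43801 = 9*4832 + 313
4832 = 15*313 + 137
313 = 2*137 + 39
137 = 3*39 + 20
39 = 1*20 + 19
20 = 1*19 + 1
19 = 19*1 + 0  (stop)
So 92434/43801 = [2; 9, 15, 2, 3, 1, 1, 19].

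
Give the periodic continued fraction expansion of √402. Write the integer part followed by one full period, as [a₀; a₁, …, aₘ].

a₀ = ⌊√402⌋ = 20.

[20; 20, 40]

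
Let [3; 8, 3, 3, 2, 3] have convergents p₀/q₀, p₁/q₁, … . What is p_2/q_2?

78/25

Using pₖ = aₖpₖ₋₁ + pₖ₋₂, qₖ = aₖqₖ₋₁ + qₖ₋₂ (with p₋₁=1, p₋₂=0, q₋₁=0, q₋₂=1):
  k=0: a=3, p=3, q=1
  k=1: a=8, p=25, q=8
  k=2: a=3, p=78, q=25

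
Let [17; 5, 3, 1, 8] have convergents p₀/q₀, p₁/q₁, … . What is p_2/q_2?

275/16

Using pₖ = aₖpₖ₋₁ + pₖ₋₂, qₖ = aₖqₖ₋₁ + qₖ₋₂ (with p₋₁=1, p₋₂=0, q₋₁=0, q₋₂=1):
  k=0: a=17, p=17, q=1
  k=1: a=5, p=86, q=5
  k=2: a=3, p=275, q=16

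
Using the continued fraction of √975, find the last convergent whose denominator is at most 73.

1249/40

√975 = [31; 4, 2, 4, 62, …] (period length 4).
Convergents:
  p_0/q_0 = 31/1
  p_1/q_1 = 125/4
  p_2/q_2 = 281/9
  p_3/q_3 = 1249/40
  p_4/q_4 = 77719/2489
q_3 = 40 ≤ 73 < 2489 = q_4, so the answer is 1249/40.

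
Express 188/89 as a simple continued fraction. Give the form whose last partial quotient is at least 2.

[2; 8, 1, 9]

188 = 2*89 + 10
89 = 8*10 + 9
10 = 1*9 + 1
9 = 9*1 + 0  (stop)
So 188/89 = [2; 8, 1, 9].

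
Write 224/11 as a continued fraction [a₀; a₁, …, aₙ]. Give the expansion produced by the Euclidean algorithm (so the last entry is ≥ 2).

[20; 2, 1, 3]

224 = 20×11 + 4
11 = 2×4 + 3
4 = 1×3 + 1
3 = 3×1 + 0  (stop)
So 224/11 = [20; 2, 1, 3].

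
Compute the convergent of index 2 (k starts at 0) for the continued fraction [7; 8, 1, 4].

64/9

Using pₖ = aₖpₖ₋₁ + pₖ₋₂, qₖ = aₖqₖ₋₁ + qₖ₋₂ (with p₋₁=1, p₋₂=0, q₋₁=0, q₋₂=1):
  k=0: a=7, p=7, q=1
  k=1: a=8, p=57, q=8
  k=2: a=1, p=64, q=9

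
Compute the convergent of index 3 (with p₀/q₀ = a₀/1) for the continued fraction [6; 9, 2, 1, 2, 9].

171/28

Using pₖ = aₖpₖ₋₁ + pₖ₋₂, qₖ = aₖqₖ₋₁ + qₖ₋₂ (with p₋₁=1, p₋₂=0, q₋₁=0, q₋₂=1):
  k=0: a=6, p=6, q=1
  k=1: a=9, p=55, q=9
  k=2: a=2, p=116, q=19
  k=3: a=1, p=171, q=28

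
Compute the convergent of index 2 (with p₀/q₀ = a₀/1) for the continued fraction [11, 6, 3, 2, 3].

Using pₖ = aₖpₖ₋₁ + pₖ₋₂, qₖ = aₖqₖ₋₁ + qₖ₋₂ (with p₋₁=1, p₋₂=0, q₋₁=0, q₋₂=1):
  k=0: a=11, p=11, q=1
  k=1: a=6, p=67, q=6
  k=2: a=3, p=212, q=19

212/19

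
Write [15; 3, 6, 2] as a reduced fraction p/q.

628/41

Fold from the inside: start with 2/1.
  6 + 1/2 = 13/2
  3 + 2/13 = 41/13
  15 + 13/41 = 628/41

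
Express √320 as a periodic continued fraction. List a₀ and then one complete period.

a₀ = ⌊√320⌋ = 17.
With m₀=0, d₀=1 and mₖ₊₁ = dₖaₖ − mₖ, dₖ₊₁ = (n − mₖ₊₁²)/dₖ, aₖ₊₁ = ⌊(a₀+mₖ₊₁)/dₖ₊₁⌋:
  k=1: m=17, d=31, a=1
  k=2: m=14, d=4, a=7
  k=3: m=14, d=31, a=1
  k=4: m=17, d=1, a=34
d=1 and a=2a₀=34 at k=4, so the next step gives (m, d) = (17, 31) again — its k=1 value — and the period has length 4.

[17; 1, 7, 1, 34]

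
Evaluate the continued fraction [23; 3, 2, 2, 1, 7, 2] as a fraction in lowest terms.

Using pₖ = aₖpₖ₋₁ + pₖ₋₂ and qₖ = aₖqₖ₋₁ + qₖ₋₂:
  k=0: a=23, p=23, q=1
  k=1: a=3, p=70, q=3
  k=2: a=2, p=163, q=7
  k=3: a=2, p=396, q=17
  k=4: a=1, p=559, q=24
  k=5: a=7, p=4309, q=185
  k=6: a=2, p=9177, q=394

9177/394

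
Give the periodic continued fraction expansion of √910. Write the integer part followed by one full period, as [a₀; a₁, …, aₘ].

[30; 6, 60]

a₀ = ⌊√910⌋ = 30.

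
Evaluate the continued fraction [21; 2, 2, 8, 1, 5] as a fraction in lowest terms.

Fold from the inside: start with 5/1.
  1 + 1/5 = 6/5
  8 + 5/6 = 53/6
  2 + 6/53 = 112/53
  2 + 53/112 = 277/112
  21 + 112/277 = 5929/277

5929/277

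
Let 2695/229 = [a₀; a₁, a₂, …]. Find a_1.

2695 = 11·229 + 176   →  a_0 = 11
229 = 1·176 + 53   →  a_1 = 1

1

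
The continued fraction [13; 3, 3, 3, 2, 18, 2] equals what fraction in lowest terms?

38285/2878

Using pₖ = aₖpₖ₋₁ + pₖ₋₂ and qₖ = aₖqₖ₋₁ + qₖ₋₂:
  k=0: a=13, p=13, q=1
  k=1: a=3, p=40, q=3
  k=2: a=3, p=133, q=10
  k=3: a=3, p=439, q=33
  k=4: a=2, p=1011, q=76
  k=5: a=18, p=18637, q=1401
  k=6: a=2, p=38285, q=2878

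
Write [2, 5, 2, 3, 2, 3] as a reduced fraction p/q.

Fold from the inside: start with 3/1.
  2 + 1/3 = 7/3
  3 + 3/7 = 24/7
  2 + 7/24 = 55/24
  5 + 24/55 = 299/55
  2 + 55/299 = 653/299

653/299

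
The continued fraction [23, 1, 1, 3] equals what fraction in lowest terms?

Using pₖ = aₖpₖ₋₁ + pₖ₋₂ and qₖ = aₖqₖ₋₁ + qₖ₋₂:
  k=0: a=23, p=23, q=1
  k=1: a=1, p=24, q=1
  k=2: a=1, p=47, q=2
  k=3: a=3, p=165, q=7

165/7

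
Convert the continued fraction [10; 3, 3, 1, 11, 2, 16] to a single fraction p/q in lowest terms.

Using pₖ = aₖpₖ₋₁ + pₖ₋₂ and qₖ = aₖqₖ₋₁ + qₖ₋₂:
  k=0: a=10, p=10, q=1
  k=1: a=3, p=31, q=3
  k=2: a=3, p=103, q=10
  k=3: a=1, p=134, q=13
  k=4: a=11, p=1577, q=153
  k=5: a=2, p=3288, q=319
  k=6: a=16, p=54185, q=5257

54185/5257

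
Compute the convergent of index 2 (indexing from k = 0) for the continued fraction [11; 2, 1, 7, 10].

Using pₖ = aₖpₖ₋₁ + pₖ₋₂, qₖ = aₖqₖ₋₁ + qₖ₋₂ (with p₋₁=1, p₋₂=0, q₋₁=0, q₋₂=1):
  k=0: a=11, p=11, q=1
  k=1: a=2, p=23, q=2
  k=2: a=1, p=34, q=3

34/3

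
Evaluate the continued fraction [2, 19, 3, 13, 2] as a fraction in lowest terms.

Fold from the inside: start with 2/1.
  13 + 1/2 = 27/2
  3 + 2/27 = 83/27
  19 + 27/83 = 1604/83
  2 + 83/1604 = 3291/1604

3291/1604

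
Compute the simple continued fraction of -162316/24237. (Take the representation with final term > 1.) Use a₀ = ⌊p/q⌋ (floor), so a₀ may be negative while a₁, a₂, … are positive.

[-7; 3, 3, 3, 14, 10, 5]

-162316 = -7×24237 + 7343
24237 = 3×7343 + 2208
7343 = 3×2208 + 719
2208 = 3×719 + 51
719 = 14×51 + 5
51 = 10×5 + 1
5 = 5×1 + 0  (stop)
So -162316/24237 = [-7; 3, 3, 3, 14, 10, 5].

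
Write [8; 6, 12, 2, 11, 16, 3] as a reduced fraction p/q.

701826/85961

Fold from the inside: start with 3/1.
  16 + 1/3 = 49/3
  11 + 3/49 = 542/49
  2 + 49/542 = 1133/542
  12 + 542/1133 = 14138/1133
  6 + 1133/14138 = 85961/14138
  8 + 14138/85961 = 701826/85961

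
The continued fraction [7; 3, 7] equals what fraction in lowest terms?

Using pₖ = aₖpₖ₋₁ + pₖ₋₂ and qₖ = aₖqₖ₋₁ + qₖ₋₂:
  k=0: a=7, p=7, q=1
  k=1: a=3, p=22, q=3
  k=2: a=7, p=161, q=22

161/22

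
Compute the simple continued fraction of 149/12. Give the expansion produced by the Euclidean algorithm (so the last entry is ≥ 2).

[12; 2, 2, 2]

149 = 12·12 + 5
12 = 2·5 + 2
5 = 2·2 + 1
2 = 2·1 + 0  (stop)
So 149/12 = [12; 2, 2, 2].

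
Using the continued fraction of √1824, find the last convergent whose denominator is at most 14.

299/7

√1824 = [42; 1, 2, 2, 2, 1, 84, …] (period length 6).
Convergents:
  p_0/q_0 = 42/1
  p_1/q_1 = 43/1
  p_2/q_2 = 128/3
  p_3/q_3 = 299/7
  p_4/q_4 = 726/17
q_3 = 7 ≤ 14 < 17 = q_4, so the answer is 299/7.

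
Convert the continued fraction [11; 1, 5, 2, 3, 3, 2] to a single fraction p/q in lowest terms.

Fold from the inside: start with 2/1.
  3 + 1/2 = 7/2
  3 + 2/7 = 23/7
  2 + 7/23 = 53/23
  5 + 23/53 = 288/53
  1 + 53/288 = 341/288
  11 + 288/341 = 4039/341

4039/341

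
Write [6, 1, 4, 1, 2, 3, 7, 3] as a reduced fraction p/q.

8906/1305

Fold from the inside: start with 3/1.
  7 + 1/3 = 22/3
  3 + 3/22 = 69/22
  2 + 22/69 = 160/69
  1 + 69/160 = 229/160
  4 + 160/229 = 1076/229
  1 + 229/1076 = 1305/1076
  6 + 1076/1305 = 8906/1305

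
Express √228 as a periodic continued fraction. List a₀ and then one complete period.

a₀ = ⌊√228⌋ = 15.
With m₀=0, d₀=1 and mₖ₊₁ = dₖaₖ − mₖ, dₖ₊₁ = (n − mₖ₊₁²)/dₖ, aₖ₊₁ = ⌊(a₀+mₖ₊₁)/dₖ₊₁⌋:
  k=1: m=15, d=3, a=10
  k=2: m=15, d=1, a=30
d=1 and a=2a₀=30 at k=2, so the next step gives (m, d) = (15, 3) again — its k=1 value — and the period has length 2.

[15; 10, 30]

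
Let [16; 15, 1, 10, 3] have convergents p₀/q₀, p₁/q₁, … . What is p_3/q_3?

Using pₖ = aₖpₖ₋₁ + pₖ₋₂, qₖ = aₖqₖ₋₁ + qₖ₋₂ (with p₋₁=1, p₋₂=0, q₋₁=0, q₋₂=1):
  k=0: a=16, p=16, q=1
  k=1: a=15, p=241, q=15
  k=2: a=1, p=257, q=16
  k=3: a=10, p=2811, q=175

2811/175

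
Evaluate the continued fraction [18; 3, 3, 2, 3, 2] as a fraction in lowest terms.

Fold from the inside: start with 2/1.
  3 + 1/2 = 7/2
  2 + 2/7 = 16/7
  3 + 7/16 = 55/16
  3 + 16/55 = 181/55
  18 + 55/181 = 3313/181

3313/181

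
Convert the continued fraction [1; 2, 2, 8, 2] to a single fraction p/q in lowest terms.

125/89

Fold from the inside: start with 2/1.
  8 + 1/2 = 17/2
  2 + 2/17 = 36/17
  2 + 17/36 = 89/36
  1 + 36/89 = 125/89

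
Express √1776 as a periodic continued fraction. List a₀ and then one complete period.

[42; 7, 84]

a₀ = ⌊√1776⌋ = 42.
With m₀=0, d₀=1 and mₖ₊₁ = dₖaₖ − mₖ, dₖ₊₁ = (n − mₖ₊₁²)/dₖ, aₖ₊₁ = ⌊(a₀+mₖ₊₁)/dₖ₊₁⌋:
  k=1: m=42, d=12, a=7
  k=2: m=42, d=1, a=84
d=1 and a=2a₀=84 at k=2, so the next step gives (m, d) = (42, 12) again — its k=1 value — and the period has length 2.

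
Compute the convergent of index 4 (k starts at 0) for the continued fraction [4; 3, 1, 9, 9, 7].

Using pₖ = aₖpₖ₋₁ + pₖ₋₂, qₖ = aₖqₖ₋₁ + qₖ₋₂ (with p₋₁=1, p₋₂=0, q₋₁=0, q₋₂=1):
  k=0: a=4, p=4, q=1
  k=1: a=3, p=13, q=3
  k=2: a=1, p=17, q=4
  k=3: a=9, p=166, q=39
  k=4: a=9, p=1511, q=355

1511/355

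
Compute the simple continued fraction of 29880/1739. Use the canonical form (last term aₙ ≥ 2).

[17; 5, 2, 17, 9]

29880 = 17*1739 + 317
1739 = 5*317 + 154
317 = 2*154 + 9
154 = 17*9 + 1
9 = 9*1 + 0  (stop)
So 29880/1739 = [17; 5, 2, 17, 9].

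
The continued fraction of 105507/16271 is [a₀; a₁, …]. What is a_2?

105507 = 6·16271 + 7881   →  a_0 = 6
16271 = 2·7881 + 509   →  a_1 = 2
7881 = 15·509 + 246   →  a_2 = 15

15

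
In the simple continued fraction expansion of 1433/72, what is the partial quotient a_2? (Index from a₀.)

9

1433 = 19·72 + 65   →  a_0 = 19
72 = 1·65 + 7   →  a_1 = 1
65 = 9·7 + 2   →  a_2 = 9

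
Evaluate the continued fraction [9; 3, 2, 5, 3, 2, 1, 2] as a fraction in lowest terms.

10051/1082

Using pₖ = aₖpₖ₋₁ + pₖ₋₂ and qₖ = aₖqₖ₋₁ + qₖ₋₂:
  k=0: a=9, p=9, q=1
  k=1: a=3, p=28, q=3
  k=2: a=2, p=65, q=7
  k=3: a=5, p=353, q=38
  k=4: a=3, p=1124, q=121
  k=5: a=2, p=2601, q=280
  k=6: a=1, p=3725, q=401
  k=7: a=2, p=10051, q=1082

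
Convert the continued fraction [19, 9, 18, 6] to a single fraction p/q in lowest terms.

18862/987

Fold from the inside: start with 6/1.
  18 + 1/6 = 109/6
  9 + 6/109 = 987/109
  19 + 109/987 = 18862/987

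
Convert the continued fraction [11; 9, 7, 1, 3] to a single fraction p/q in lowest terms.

3144/283

Using pₖ = aₖpₖ₋₁ + pₖ₋₂ and qₖ = aₖqₖ₋₁ + qₖ₋₂:
  k=0: a=11, p=11, q=1
  k=1: a=9, p=100, q=9
  k=2: a=7, p=711, q=64
  k=3: a=1, p=811, q=73
  k=4: a=3, p=3144, q=283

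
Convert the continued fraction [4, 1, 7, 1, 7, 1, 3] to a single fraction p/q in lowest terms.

Fold from the inside: start with 3/1.
  1 + 1/3 = 4/3
  7 + 3/4 = 31/4
  1 + 4/31 = 35/31
  7 + 31/35 = 276/35
  1 + 35/276 = 311/276
  4 + 276/311 = 1520/311

1520/311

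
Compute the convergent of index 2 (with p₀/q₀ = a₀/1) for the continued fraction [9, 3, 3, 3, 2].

93/10

Using pₖ = aₖpₖ₋₁ + pₖ₋₂, qₖ = aₖqₖ₋₁ + qₖ₋₂ (with p₋₁=1, p₋₂=0, q₋₁=0, q₋₂=1):
  k=0: a=9, p=9, q=1
  k=1: a=3, p=28, q=3
  k=2: a=3, p=93, q=10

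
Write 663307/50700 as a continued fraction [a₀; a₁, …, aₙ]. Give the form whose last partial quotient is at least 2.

[13; 12, 19, 2, 10, 3, 3]

663307 = 13×50700 + 4207
50700 = 12×4207 + 216
4207 = 19×216 + 103
216 = 2×103 + 10
103 = 10×10 + 3
10 = 3×3 + 1
3 = 3×1 + 0  (stop)
So 663307/50700 = [13; 12, 19, 2, 10, 3, 3].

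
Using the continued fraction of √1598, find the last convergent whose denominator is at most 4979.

√1598 = [39; 1, 38, 1, 78, …] (period length 4).
Convergents:
  p_0/q_0 = 39/1
  p_1/q_1 = 40/1
  p_2/q_2 = 1559/39
  p_3/q_3 = 1599/40
  p_4/q_4 = 126281/3159
  p_5/q_5 = 127880/3199
  p_6/q_6 = 4985721/124721
q_5 = 3199 ≤ 4979 < 124721 = q_6, so the answer is 127880/3199.

127880/3199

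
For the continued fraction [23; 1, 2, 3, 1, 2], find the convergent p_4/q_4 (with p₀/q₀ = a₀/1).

308/13

Using pₖ = aₖpₖ₋₁ + pₖ₋₂, qₖ = aₖqₖ₋₁ + qₖ₋₂ (with p₋₁=1, p₋₂=0, q₋₁=0, q₋₂=1):
  k=0: a=23, p=23, q=1
  k=1: a=1, p=24, q=1
  k=2: a=2, p=71, q=3
  k=3: a=3, p=237, q=10
  k=4: a=1, p=308, q=13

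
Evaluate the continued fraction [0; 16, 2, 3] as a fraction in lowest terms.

Fold from the inside: start with 3/1.
  2 + 1/3 = 7/3
  16 + 3/7 = 115/7
  0 + 7/115 = 7/115

7/115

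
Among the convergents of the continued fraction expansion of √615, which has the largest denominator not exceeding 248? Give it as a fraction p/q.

√615 = [24; 1, 3, 1, 48, …] (period length 4).
Convergents:
  p_0/q_0 = 24/1
  p_1/q_1 = 25/1
  p_2/q_2 = 99/4
  p_3/q_3 = 124/5
  p_4/q_4 = 6051/244
  p_5/q_5 = 6175/249
q_4 = 244 ≤ 248 < 249 = q_5, so the answer is 6051/244.

6051/244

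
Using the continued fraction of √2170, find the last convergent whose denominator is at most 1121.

51754/1111

√2170 = [46; 1, 1, 2, 1, 1, 92, …] (period length 6).
Convergents:
  p_0/q_0 = 46/1
  p_1/q_1 = 47/1
  p_2/q_2 = 93/2
  p_3/q_3 = 233/5
  p_4/q_4 = 326/7
  p_5/q_5 = 559/12
  p_6/q_6 = 51754/1111
  p_7/q_7 = 52313/1123
q_6 = 1111 ≤ 1121 < 1123 = q_7, so the answer is 51754/1111.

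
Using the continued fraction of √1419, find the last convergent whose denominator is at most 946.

12770/339

√1419 = [37; 1, 2, 37, 2, 1, 74, …] (period length 6).
Convergents:
  p_0/q_0 = 37/1
  p_1/q_1 = 38/1
  p_2/q_2 = 113/3
  p_3/q_3 = 4219/112
  p_4/q_4 = 8551/227
  p_5/q_5 = 12770/339
  p_6/q_6 = 953531/25313
q_5 = 339 ≤ 946 < 25313 = q_6, so the answer is 12770/339.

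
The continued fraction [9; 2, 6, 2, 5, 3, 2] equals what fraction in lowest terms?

10666/1127

Using pₖ = aₖpₖ₋₁ + pₖ₋₂ and qₖ = aₖqₖ₋₁ + qₖ₋₂:
  k=0: a=9, p=9, q=1
  k=1: a=2, p=19, q=2
  k=2: a=6, p=123, q=13
  k=3: a=2, p=265, q=28
  k=4: a=5, p=1448, q=153
  k=5: a=3, p=4609, q=487
  k=6: a=2, p=10666, q=1127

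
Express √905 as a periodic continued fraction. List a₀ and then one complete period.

[30; 12, 60]

a₀ = ⌊√905⌋ = 30.
With m₀=0, d₀=1 and mₖ₊₁ = dₖaₖ − mₖ, dₖ₊₁ = (n − mₖ₊₁²)/dₖ, aₖ₊₁ = ⌊(a₀+mₖ₊₁)/dₖ₊₁⌋:
  k=1: m=30, d=5, a=12
  k=2: m=30, d=1, a=60
d=1 and a=2a₀=60 at k=2, so the next step gives (m, d) = (30, 5) again — its k=1 value — and the period has length 2.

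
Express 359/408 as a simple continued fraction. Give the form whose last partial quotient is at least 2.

359 = 0*408 + 359
408 = 1*359 + 49
359 = 7*49 + 16
49 = 3*16 + 1
16 = 16*1 + 0  (stop)
So 359/408 = [0; 1, 7, 3, 16].

[0; 1, 7, 3, 16]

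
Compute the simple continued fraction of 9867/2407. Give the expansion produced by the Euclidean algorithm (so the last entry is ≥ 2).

9867 = 4*2407 + 239
2407 = 10*239 + 17
239 = 14*17 + 1
17 = 17*1 + 0  (stop)
So 9867/2407 = [4; 10, 14, 17].

[4; 10, 14, 17]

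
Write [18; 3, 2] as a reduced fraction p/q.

128/7

Fold from the inside: start with 2/1.
  3 + 1/2 = 7/2
  18 + 2/7 = 128/7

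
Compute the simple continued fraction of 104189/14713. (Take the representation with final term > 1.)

104189 = 7×14713 + 1198
14713 = 12×1198 + 337
1198 = 3×337 + 187
337 = 1×187 + 150
187 = 1×150 + 37
150 = 4×37 + 2
37 = 18×2 + 1
2 = 2×1 + 0  (stop)
So 104189/14713 = [7; 12, 3, 1, 1, 4, 18, 2].

[7; 12, 3, 1, 1, 4, 18, 2]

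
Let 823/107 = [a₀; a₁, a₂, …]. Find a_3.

823 = 7·107 + 74   →  a_0 = 7
107 = 1·74 + 33   →  a_1 = 1
74 = 2·33 + 8   →  a_2 = 2
33 = 4·8 + 1   →  a_3 = 4

4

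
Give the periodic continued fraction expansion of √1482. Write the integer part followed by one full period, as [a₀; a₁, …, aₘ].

a₀ = ⌊√1482⌋ = 38.
With m₀=0, d₀=1 and mₖ₊₁ = dₖaₖ − mₖ, dₖ₊₁ = (n − mₖ₊₁²)/dₖ, aₖ₊₁ = ⌊(a₀+mₖ₊₁)/dₖ₊₁⌋:
  k=1: m=38, d=38, a=2
  k=2: m=38, d=1, a=76
d=1 and a=2a₀=76 at k=2, so the next step gives (m, d) = (38, 38) again — its k=1 value — and the period has length 2.

[38; 2, 76]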